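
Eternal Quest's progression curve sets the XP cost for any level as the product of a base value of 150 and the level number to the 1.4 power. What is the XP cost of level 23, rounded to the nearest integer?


XP = 150 * level^1.4
Substitute level = 23:
XP = 150 * 23^1.4
= 150 * 80.6156
= 12092

12092 XP


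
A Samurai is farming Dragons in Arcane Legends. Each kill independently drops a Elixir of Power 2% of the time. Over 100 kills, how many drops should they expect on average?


Expected drops = kills * (drop_rate / 100)
= 100 * (2 / 100)
= 100 * 0.02
= 2.0

2.0 drops


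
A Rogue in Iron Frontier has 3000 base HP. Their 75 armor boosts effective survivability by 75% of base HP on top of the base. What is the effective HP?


EHP = 3000 * (1 + 75/100)
= 3000 * (1 + 0.75)
= 3000 * 1.75
= 5250.0

5250.0 EHP


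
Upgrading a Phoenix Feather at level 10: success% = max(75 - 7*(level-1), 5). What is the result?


raw_rate = 75 - 7 * (10 - 1)
= 75 - 7 * 9
= 75 - 63
= 12
Apply floor: max(12, 5) = 12%

12%


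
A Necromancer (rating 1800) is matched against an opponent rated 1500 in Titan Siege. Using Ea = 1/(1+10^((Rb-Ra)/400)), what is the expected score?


Elo expected score: Ea = 1/(1 + 10^((Rb-Ra)/400))
Rb - Ra = 1500 - 1800 = -300
(Rb-Ra)/400 = -300/400 = -0.75
10^-0.75 = 0.177828
Ea = 1/(1 + 0.177828) = 1/1.177828 = 0.8490

0.8490


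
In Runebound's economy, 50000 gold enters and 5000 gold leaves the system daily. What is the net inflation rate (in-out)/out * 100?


Net gold = 50000 - 5000 = 45000
Inflation rate = net / sunk * 100 = 45000 / 5000 * 100
= 9.0 * 100
= 900.00%

900.00%


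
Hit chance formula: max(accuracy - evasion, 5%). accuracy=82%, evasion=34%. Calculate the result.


accuracy - evasion = 82 - 34 = 48
Apply floor: max(48, 5) = 48
Hit chance = 48%

48%


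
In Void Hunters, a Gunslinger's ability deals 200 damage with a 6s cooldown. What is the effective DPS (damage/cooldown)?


DPS = damage / cooldown
= 200 / 6
= 33.33

33.33 DPS


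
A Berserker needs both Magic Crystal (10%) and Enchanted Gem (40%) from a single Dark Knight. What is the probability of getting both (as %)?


For independent events, P(both) = P(A) * P(B)
= 10% * 40%
= 400 / 100 %
= 4.0%

4.0%


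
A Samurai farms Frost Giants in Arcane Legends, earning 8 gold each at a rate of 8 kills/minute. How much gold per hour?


Gold per minute = 8 * 8 = 64
Gold per hour = 64 * 60 = 3840

3840 gold/hour


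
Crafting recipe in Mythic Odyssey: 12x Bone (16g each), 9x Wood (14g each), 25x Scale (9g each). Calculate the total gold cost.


Cost breakdown:
  Bone: 12 * 16 = 192
  Wood: 9 * 14 = 126
  Scale: 25 * 9 = 225
Total = 192 + 126 + 225 = 543

543 gold


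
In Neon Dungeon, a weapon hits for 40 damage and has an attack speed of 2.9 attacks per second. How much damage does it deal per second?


DPS = damage * attack_speed
= 40 * 2.9
= 116.0

116.0 DPS


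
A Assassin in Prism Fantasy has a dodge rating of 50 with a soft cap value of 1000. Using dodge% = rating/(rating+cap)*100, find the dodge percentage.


dodge% = 50 / (50 + 1000) * 100
= 50 / 1050 * 100
= 0.047619 * 100
= 4.76%

4.76%


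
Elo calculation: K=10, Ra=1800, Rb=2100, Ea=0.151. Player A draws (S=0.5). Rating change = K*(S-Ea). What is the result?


Elo update: delta = K * (S - Ea), where S = 0.5 (draws)
S - Ea = 0.5 - 0.151 = 0.349
Rating change = 10 * 0.349
= 3.49

3.49 rating points


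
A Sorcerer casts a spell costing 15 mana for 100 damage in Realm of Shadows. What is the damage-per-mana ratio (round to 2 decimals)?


Efficiency = damage / mana
= 100 / 15
= 6.67

6.67 dmg/mana


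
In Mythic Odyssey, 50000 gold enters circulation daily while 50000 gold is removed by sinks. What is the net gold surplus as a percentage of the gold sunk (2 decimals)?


Net gold = 50000 - 50000 = 0
Inflation rate = net / sunk * 100 = 0 / 50000 * 100
= 0.0 * 100
= 0.00%

0.00%


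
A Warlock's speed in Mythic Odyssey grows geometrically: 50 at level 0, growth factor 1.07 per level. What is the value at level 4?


value = base * growth^level
= 50 * 1.07^4
= 50 * 1.310796
= 65.54

65.54 speed


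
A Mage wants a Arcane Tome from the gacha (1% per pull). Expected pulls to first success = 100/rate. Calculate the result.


Expected pulls for a geometric distribution = 1/p = 100 / rate%
= 100 / 1
= 100.0

100.0 pulls


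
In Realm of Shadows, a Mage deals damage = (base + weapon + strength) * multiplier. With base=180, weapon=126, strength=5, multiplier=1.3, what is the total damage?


Sum base + weapon + str = 180 + 126 + 5 = 311
Multiply by 1.3:
311 * 1.3 = 404.3

404.3 damage


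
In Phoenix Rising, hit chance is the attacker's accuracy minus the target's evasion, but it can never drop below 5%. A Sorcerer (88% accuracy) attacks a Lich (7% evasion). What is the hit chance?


accuracy - evasion = 88 - 7 = 81
Apply floor: max(81, 5) = 81
Hit chance = 81%

81%


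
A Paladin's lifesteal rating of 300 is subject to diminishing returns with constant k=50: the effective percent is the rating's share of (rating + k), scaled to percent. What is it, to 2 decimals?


effective% = rating / (rating + k) * 100
= 300 / (300 + 50) * 100
= 300 / 350 * 100
= 0.857143 * 100
= 85.71%

85.71%


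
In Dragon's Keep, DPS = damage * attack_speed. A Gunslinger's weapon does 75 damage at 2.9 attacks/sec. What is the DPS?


DPS = damage * attack_speed
= 75 * 2.9
= 217.5

217.5 DPS


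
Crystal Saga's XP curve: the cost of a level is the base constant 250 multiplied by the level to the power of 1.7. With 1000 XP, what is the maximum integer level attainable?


XP = 250 * level^1.7, so level = (XP / 250)^(1/1.7)
= (1000 / 250)^(1/1.7)
= 4.0^0.5882
= 2.2602
Floor: level = 2

level 2


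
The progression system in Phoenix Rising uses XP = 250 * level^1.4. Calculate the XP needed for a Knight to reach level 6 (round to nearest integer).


XP = 250 * level^1.4
Substitute level = 6:
XP = 250 * 6^1.4
= 250 * 12.286
= 3072

3072 XP


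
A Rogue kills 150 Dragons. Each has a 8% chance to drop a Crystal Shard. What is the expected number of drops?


Expected drops = kills * (drop_rate / 100)
= 150 * (8 / 100)
= 150 * 0.08
= 12.0

12.0 drops


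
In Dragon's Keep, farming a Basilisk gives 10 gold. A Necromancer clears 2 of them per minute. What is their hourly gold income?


Gold per minute = 10 * 2 = 20
Gold per hour = 20 * 60 = 1200

1200 gold/hour


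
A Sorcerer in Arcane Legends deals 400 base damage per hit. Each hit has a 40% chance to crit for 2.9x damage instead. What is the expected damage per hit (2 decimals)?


E[dmg] = base * (1 + crit_chance * (crit_mult - 1))
cc as decimal = 40/100 = 0.4
cm - 1 = 2.9 - 1 = 1.9
Bonus factor = 0.4 * 1.9 = 0.76
Total multiplier = 1 + 0.76 = 1.76
Expected damage = 400 * 1.76 = 704.00

704.00 damage


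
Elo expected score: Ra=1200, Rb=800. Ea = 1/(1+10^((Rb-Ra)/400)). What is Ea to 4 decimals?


Elo expected score: Ea = 1/(1 + 10^((Rb-Ra)/400))
Rb - Ra = 800 - 1200 = -400
(Rb-Ra)/400 = -400/400 = -1.0
10^-1.0 = 0.1
Ea = 1/(1 + 0.1) = 1/1.1 = 0.9091

0.9091


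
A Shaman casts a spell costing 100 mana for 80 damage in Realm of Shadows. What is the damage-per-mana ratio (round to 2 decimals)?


Efficiency = damage / mana
= 80 / 100
= 0.80

0.80 dmg/mana


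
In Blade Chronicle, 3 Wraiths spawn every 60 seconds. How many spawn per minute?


Spawns per minute = count * (60 / interval)
= 3 * (60 / 60)
= 3 * 1.0
= 3.0

3.0 per minute


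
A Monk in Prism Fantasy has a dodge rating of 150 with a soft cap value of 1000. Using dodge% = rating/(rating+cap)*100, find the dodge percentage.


dodge% = 150 / (150 + 1000) * 100
= 150 / 1150 * 100
= 0.130435 * 100
= 13.04%

13.04%


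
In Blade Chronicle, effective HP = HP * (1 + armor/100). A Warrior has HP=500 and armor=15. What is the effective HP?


EHP = 500 * (1 + 15/100)
= 500 * (1 + 0.15)
= 500 * 1.15
= 575.0

575.0 EHP


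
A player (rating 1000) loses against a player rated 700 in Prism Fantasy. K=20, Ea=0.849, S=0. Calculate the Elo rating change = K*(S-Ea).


Elo update: delta = K * (S - Ea), where S = 0 (loses)
S - Ea = 0 - 0.849 = -0.849
Rating change = 20 * -0.849
= -16.98

-16.98 rating points


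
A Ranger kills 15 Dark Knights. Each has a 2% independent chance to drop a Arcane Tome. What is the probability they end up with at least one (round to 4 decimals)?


P(at least one) = 1 - P(none) = 1 - (1-p)^n
p = 2/100 = 0.02
1 - p = 0.98
(1 - p)^15 = 0.98^15 = 0.738569
P(at least one) = 1 - 0.738569 = 0.2614

0.2614


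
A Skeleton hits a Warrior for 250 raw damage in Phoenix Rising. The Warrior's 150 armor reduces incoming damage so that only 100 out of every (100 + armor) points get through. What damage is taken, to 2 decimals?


actual = 250 * 100 / (100 + 150)
= 250 * 100 / 250
= 25000 / 250
= 100.00

100.00 damage


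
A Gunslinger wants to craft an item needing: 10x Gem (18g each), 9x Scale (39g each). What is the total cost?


Cost breakdown:
  Gem: 10 * 18 = 180
  Scale: 9 * 39 = 351
Total = 180 + 351 = 531

531 gold


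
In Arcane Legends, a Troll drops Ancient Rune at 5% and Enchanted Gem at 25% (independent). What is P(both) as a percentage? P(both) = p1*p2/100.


For independent events, P(both) = P(A) * P(B)
= 5% * 25%
= 125 / 100 %
= 1.25%

1.25%


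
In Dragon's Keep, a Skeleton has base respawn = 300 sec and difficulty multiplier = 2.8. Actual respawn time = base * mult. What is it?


Respawn time = base * multiplier
= 300 * 2.8
= 840.0 seconds

840.0 seconds


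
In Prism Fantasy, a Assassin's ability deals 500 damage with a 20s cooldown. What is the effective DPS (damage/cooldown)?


DPS = damage / cooldown
= 500 / 20
= 25.00

25.00 DPS


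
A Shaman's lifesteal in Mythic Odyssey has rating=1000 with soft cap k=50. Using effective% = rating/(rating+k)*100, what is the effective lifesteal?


effective% = rating / (rating + k) * 100
= 1000 / (1000 + 50) * 100
= 1000 / 1050 * 100
= 0.952381 * 100
= 95.24%

95.24%


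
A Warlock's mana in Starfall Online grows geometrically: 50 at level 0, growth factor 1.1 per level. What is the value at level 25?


value = base * growth^level
= 50 * 1.1^25
= 50 * 10.834706
= 541.74

541.74 mana


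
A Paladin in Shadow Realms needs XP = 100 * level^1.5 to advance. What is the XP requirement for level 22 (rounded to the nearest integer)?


XP = 100 * level^1.5
Substitute level = 22:
XP = 100 * 22^1.5
= 100 * 103.1891
= 10319

10319 XP


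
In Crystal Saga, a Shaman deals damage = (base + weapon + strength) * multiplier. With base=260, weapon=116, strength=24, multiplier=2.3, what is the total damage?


Sum base + weapon + str = 260 + 116 + 24 = 400
Multiply by 2.3:
400 * 2.3 = 920.0

920.0 damage


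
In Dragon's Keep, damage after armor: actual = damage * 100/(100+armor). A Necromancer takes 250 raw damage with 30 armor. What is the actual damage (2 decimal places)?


actual = 250 * 100 / (100 + 30)
= 250 * 100 / 130
= 25000 / 130
= 192.31

192.31 damage


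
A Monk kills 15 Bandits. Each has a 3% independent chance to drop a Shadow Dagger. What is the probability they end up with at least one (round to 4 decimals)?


P(at least one) = 1 - P(none) = 1 - (1-p)^n
p = 3/100 = 0.03
1 - p = 0.97
(1 - p)^15 = 0.97^15 = 0.633251
P(at least one) = 1 - 0.633251 = 0.3667

0.3667


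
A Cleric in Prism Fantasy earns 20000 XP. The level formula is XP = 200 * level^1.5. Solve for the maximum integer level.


XP = 200 * level^1.5, so level = (XP / 200)^(1/1.5)
= (20000 / 200)^(1/1.5)
= 100.0^0.6667
= 21.5443
Floor: level = 21

level 21


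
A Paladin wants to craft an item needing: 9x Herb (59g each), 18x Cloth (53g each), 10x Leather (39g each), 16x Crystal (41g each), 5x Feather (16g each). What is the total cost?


Cost breakdown:
  Herb: 9 * 59 = 531
  Cloth: 18 * 53 = 954
  Leather: 10 * 39 = 390
  Crystal: 16 * 41 = 656
  Feather: 5 * 16 = 80
Total = 531 + 954 + 390 + 656 + 80 = 2611

2611 gold


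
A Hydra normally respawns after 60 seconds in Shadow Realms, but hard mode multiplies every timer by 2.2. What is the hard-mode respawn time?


Respawn time = base * multiplier
= 60 * 2.2
= 132.0 seconds

132.0 seconds


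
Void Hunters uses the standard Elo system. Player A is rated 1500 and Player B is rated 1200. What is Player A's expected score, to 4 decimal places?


Elo expected score: Ea = 1/(1 + 10^((Rb-Ra)/400))
Rb - Ra = 1200 - 1500 = -300
(Rb-Ra)/400 = -300/400 = -0.75
10^-0.75 = 0.177828
Ea = 1/(1 + 0.177828) = 1/1.177828 = 0.8490

0.8490


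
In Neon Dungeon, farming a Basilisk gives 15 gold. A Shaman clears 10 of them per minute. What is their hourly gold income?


Gold per minute = 15 * 10 = 150
Gold per hour = 150 * 60 = 9000

9000 gold/hour


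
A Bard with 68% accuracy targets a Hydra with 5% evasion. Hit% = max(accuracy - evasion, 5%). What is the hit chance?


accuracy - evasion = 68 - 5 = 63
Apply floor: max(63, 5) = 63
Hit chance = 63%

63%


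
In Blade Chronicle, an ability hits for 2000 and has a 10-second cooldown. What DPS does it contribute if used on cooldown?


DPS = damage / cooldown
= 2000 / 10
= 200.00

200.00 DPS


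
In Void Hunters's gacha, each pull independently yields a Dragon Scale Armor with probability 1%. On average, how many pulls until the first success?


Expected pulls for a geometric distribution = 1/p = 100 / rate%
= 100 / 1
= 100.0

100.0 pulls


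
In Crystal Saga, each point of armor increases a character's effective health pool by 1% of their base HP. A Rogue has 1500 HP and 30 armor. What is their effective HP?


EHP = 1500 * (1 + 30/100)
= 1500 * (1 + 0.3)
= 1500 * 1.3
= 1950.0

1950.0 EHP


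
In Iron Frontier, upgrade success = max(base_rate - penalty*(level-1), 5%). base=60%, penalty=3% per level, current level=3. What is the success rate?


raw_rate = 60 - 3 * (3 - 1)
= 60 - 3 * 2
= 60 - 6
= 54
Apply floor: max(54, 5) = 54%

54%


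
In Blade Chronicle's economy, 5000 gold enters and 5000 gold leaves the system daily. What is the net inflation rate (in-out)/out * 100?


Net gold = 5000 - 5000 = 0
Inflation rate = net / sunk * 100 = 0 / 5000 * 100
= 0.0 * 100
= 0.00%

0.00%


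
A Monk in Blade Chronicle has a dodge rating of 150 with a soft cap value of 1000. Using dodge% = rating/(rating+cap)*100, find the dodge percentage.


dodge% = 150 / (150 + 1000) * 100
= 150 / 1150 * 100
= 0.130435 * 100
= 13.04%

13.04%


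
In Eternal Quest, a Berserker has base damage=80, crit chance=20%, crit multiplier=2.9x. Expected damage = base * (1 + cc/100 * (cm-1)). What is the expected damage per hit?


E[dmg] = base * (1 + crit_chance * (crit_mult - 1))
cc as decimal = 20/100 = 0.2
cm - 1 = 2.9 - 1 = 1.9
Bonus factor = 0.2 * 1.9 = 0.38
Total multiplier = 1 + 0.38 = 1.38
Expected damage = 80 * 1.38 = 110.40

110.40 damage


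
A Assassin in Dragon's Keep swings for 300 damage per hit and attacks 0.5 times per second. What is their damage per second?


DPS = damage * attack_speed
= 300 * 0.5
= 150.0

150.0 DPS


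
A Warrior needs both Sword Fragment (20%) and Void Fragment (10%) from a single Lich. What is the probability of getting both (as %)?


For independent events, P(both) = P(A) * P(B)
= 20% * 10%
= 200 / 100 %
= 2.0%

2.0%


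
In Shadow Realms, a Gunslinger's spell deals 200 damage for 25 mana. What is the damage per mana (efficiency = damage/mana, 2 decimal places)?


Efficiency = damage / mana
= 200 / 25
= 8.00

8.00 dmg/mana


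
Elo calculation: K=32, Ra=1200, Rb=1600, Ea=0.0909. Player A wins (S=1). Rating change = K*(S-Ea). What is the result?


Elo update: delta = K * (S - Ea), where S = 1 (wins)
S - Ea = 1 - 0.0909 = 0.9091
Rating change = 32 * 0.9091
= 29.09

29.09 rating points


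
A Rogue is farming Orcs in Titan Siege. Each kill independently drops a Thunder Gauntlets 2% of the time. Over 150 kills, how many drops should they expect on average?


Expected drops = kills * (drop_rate / 100)
= 150 * (2 / 100)
= 150 * 0.02
= 3.0

3.0 drops


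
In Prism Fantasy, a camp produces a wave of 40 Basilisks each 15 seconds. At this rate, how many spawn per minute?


Spawns per minute = count * (60 / interval)
= 40 * (60 / 15)
= 40 * 4.0
= 160.0

160.0 per minute


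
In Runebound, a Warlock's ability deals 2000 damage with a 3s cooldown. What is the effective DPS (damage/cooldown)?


DPS = damage / cooldown
= 2000 / 3
= 666.67

666.67 DPS


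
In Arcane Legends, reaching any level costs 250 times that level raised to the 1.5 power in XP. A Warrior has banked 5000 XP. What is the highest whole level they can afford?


XP = 250 * level^1.5, so level = (XP / 250)^(1/1.5)
= (5000 / 250)^(1/1.5)
= 20.0^0.6667
= 7.3681
Floor: level = 7

level 7


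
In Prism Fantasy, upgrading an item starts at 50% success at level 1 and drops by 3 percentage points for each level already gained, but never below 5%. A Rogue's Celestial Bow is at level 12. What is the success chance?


raw_rate = 50 - 3 * (12 - 1)
= 50 - 3 * 11
= 50 - 33
= 17
Apply floor: max(17, 5) = 17%

17%


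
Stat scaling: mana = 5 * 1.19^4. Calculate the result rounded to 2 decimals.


value = base * growth^level
= 5 * 1.19^4
= 5 * 2.005339
= 10.03

10.03 mana


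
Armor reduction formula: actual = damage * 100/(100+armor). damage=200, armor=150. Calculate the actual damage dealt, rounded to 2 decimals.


actual = 200 * 100 / (100 + 150)
= 200 * 100 / 250
= 20000 / 250
= 80.00

80.00 damage


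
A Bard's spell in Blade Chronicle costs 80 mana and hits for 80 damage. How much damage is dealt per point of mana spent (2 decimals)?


Efficiency = damage / mana
= 80 / 80
= 1.00

1.00 dmg/mana


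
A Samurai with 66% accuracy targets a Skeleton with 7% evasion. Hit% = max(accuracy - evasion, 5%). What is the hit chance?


accuracy - evasion = 66 - 7 = 59
Apply floor: max(59, 5) = 59
Hit chance = 59%

59%


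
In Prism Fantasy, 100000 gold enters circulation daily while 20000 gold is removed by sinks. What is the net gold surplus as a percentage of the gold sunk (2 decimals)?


Net gold = 100000 - 20000 = 80000
Inflation rate = net / sunk * 100 = 80000 / 20000 * 100
= 4.0 * 100
= 400.00%

400.00%


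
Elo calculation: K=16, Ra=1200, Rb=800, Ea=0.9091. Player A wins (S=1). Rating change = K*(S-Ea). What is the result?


Elo update: delta = K * (S - Ea), where S = 1 (wins)
S - Ea = 1 - 0.9091 = 0.0909
Rating change = 16 * 0.0909
= 1.45

1.45 rating points


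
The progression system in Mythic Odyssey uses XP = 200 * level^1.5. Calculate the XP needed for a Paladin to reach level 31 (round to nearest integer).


XP = 200 * level^1.5
Substitute level = 31:
XP = 200 * 31^1.5
= 200 * 172.6007
= 34520

34520 XP


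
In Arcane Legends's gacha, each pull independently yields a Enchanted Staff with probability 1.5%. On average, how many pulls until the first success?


Expected pulls for a geometric distribution = 1/p = 100 / rate%
= 100 / 1.5
= 66.67

66.67 pulls


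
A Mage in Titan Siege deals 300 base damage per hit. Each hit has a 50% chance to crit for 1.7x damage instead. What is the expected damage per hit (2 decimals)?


E[dmg] = base * (1 + crit_chance * (crit_mult - 1))
cc as decimal = 50/100 = 0.5
cm - 1 = 1.7 - 1 = 0.7
Bonus factor = 0.5 * 0.7 = 0.35
Total multiplier = 1 + 0.35 = 1.35
Expected damage = 300 * 1.35 = 405.00

405.00 damage


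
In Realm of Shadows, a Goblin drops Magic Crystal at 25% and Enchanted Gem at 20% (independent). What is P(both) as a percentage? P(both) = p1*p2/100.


For independent events, P(both) = P(A) * P(B)
= 25% * 20%
= 500 / 100 %
= 5.0%

5.0%


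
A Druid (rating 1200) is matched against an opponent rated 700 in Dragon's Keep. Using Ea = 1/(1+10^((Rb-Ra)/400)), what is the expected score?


Elo expected score: Ea = 1/(1 + 10^((Rb-Ra)/400))
Rb - Ra = 700 - 1200 = -500
(Rb-Ra)/400 = -500/400 = -1.25
10^-1.25 = 0.056234
Ea = 1/(1 + 0.056234) = 1/1.056234 = 0.9468

0.9468


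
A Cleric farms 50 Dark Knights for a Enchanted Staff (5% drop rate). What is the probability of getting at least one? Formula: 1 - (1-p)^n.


P(at least one) = 1 - P(none) = 1 - (1-p)^n
p = 5/100 = 0.05
1 - p = 0.95
(1 - p)^50 = 0.95^50 = 0.076945
P(at least one) = 1 - 0.076945 = 0.9231

0.9231


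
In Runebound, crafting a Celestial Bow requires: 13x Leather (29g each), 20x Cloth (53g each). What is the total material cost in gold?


Cost breakdown:
  Leather: 13 * 29 = 377
  Cloth: 20 * 53 = 1060
Total = 377 + 1060 = 1437

1437 gold


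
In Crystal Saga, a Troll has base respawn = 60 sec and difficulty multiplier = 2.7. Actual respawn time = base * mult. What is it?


Respawn time = base * multiplier
= 60 * 2.7
= 162.0 seconds

162.0 seconds


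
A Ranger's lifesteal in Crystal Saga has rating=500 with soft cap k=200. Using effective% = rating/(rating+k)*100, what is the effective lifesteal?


effective% = rating / (rating + k) * 100
= 500 / (500 + 200) * 100
= 500 / 700 * 100
= 0.714286 * 100
= 71.43%

71.43%


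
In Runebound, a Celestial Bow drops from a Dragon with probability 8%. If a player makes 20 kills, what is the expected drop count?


Expected drops = kills * (drop_rate / 100)
= 20 * (8 / 100)
= 20 * 0.08
= 1.6

1.6 drops


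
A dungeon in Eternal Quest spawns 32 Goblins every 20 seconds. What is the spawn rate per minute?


Spawns per minute = count * (60 / interval)
= 32 * (60 / 20)
= 32 * 3.0
= 96.0

96.0 per minute


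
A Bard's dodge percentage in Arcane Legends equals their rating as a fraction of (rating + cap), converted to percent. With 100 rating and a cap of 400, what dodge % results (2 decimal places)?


dodge% = 100 / (100 + 400) * 100
= 100 / 500 * 100
= 0.2 * 100
= 20.00%

20.00%


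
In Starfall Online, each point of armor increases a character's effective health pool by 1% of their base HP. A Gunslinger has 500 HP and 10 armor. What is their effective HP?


EHP = 500 * (1 + 10/100)
= 500 * (1 + 0.1)
= 500 * 1.1
= 550.0

550.0 EHP


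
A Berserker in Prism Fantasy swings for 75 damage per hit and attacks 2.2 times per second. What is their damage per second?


DPS = damage * attack_speed
= 75 * 2.2
= 165.0

165.0 DPS


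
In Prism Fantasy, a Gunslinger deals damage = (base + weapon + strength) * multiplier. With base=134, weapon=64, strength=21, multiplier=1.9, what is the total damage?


Sum base + weapon + str = 134 + 64 + 21 = 219
Multiply by 1.9:
219 * 1.9 = 416.1

416.1 damage


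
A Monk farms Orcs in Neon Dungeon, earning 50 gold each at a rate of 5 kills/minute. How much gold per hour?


Gold per minute = 50 * 5 = 250
Gold per hour = 250 * 60 = 15000

15000 gold/hour


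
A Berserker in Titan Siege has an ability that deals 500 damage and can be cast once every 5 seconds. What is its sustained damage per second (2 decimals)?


DPS = damage / cooldown
= 500 / 5
= 100.00

100.00 DPS


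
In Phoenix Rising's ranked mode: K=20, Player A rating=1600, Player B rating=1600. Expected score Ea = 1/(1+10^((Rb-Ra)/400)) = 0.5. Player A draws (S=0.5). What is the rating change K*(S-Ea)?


Elo update: delta = K * (S - Ea), where S = 0.5 (draws)
S - Ea = 0.5 - 0.5 = 0.0
Rating change = 20 * 0.0
= 0.00

0.00 rating points


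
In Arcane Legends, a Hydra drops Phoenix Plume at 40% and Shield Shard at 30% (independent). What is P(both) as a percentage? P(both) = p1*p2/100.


For independent events, P(both) = P(A) * P(B)
= 40% * 30%
= 1200 / 100 %
= 12.0%

12.0%


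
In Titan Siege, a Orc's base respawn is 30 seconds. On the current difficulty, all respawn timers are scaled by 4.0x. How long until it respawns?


Respawn time = base * multiplier
= 30 * 4.0
= 120.0 seconds

120.0 seconds


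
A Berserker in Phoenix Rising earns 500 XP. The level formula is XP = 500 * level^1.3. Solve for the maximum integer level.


XP = 500 * level^1.3, so level = (XP / 500)^(1/1.3)
= (500 / 500)^(1/1.3)
= 1.0^0.7692
= 1.0
Floor: level = 1

level 1


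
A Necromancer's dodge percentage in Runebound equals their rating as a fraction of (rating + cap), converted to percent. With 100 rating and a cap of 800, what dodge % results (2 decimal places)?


dodge% = 100 / (100 + 800) * 100
= 100 / 900 * 100
= 0.111111 * 100
= 11.11%

11.11%


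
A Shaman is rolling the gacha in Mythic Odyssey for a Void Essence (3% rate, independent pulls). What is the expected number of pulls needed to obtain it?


Expected pulls for a geometric distribution = 1/p = 100 / rate%
= 100 / 3
= 33.33

33.33 pulls


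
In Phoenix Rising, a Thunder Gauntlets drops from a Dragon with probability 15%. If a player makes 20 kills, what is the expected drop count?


Expected drops = kills * (drop_rate / 100)
= 20 * (15 / 100)
= 20 * 0.15
= 3.0

3.0 drops


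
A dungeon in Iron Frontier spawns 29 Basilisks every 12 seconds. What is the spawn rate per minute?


Spawns per minute = count * (60 / interval)
= 29 * (60 / 12)
= 29 * 5.0
= 145.0

145.0 per minute


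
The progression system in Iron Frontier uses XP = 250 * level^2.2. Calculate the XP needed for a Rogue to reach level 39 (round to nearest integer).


XP = 250 * level^2.2
Substitute level = 39:
XP = 250 * 39^2.2
= 250 * 3164.7699
= 791192

791192 XP


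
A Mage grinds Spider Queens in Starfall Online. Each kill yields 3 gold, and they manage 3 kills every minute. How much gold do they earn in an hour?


Gold per minute = 3 * 3 = 9
Gold per hour = 9 * 60 = 540

540 gold/hour


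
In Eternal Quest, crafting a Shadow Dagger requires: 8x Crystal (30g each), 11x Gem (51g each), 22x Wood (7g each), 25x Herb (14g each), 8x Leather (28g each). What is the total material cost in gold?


Cost breakdown:
  Crystal: 8 * 30 = 240
  Gem: 11 * 51 = 561
  Wood: 22 * 7 = 154
  Herb: 25 * 14 = 350
  Leather: 8 * 28 = 224
Total = 240 + 561 + 154 + 350 + 224 = 1529

1529 gold


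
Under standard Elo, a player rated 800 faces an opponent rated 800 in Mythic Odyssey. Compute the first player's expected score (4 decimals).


Elo expected score: Ea = 1/(1 + 10^((Rb-Ra)/400))
Rb - Ra = 800 - 800 = 0
(Rb-Ra)/400 = 0/400 = 0.0
10^0.0 = 1.0
Ea = 1/(1 + 1.0) = 1/2.0 = 0.5000

0.5000


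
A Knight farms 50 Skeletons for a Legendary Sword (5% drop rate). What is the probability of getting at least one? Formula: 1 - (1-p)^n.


P(at least one) = 1 - P(none) = 1 - (1-p)^n
p = 5/100 = 0.05
1 - p = 0.95
(1 - p)^50 = 0.95^50 = 0.076945
P(at least one) = 1 - 0.076945 = 0.9231

0.9231


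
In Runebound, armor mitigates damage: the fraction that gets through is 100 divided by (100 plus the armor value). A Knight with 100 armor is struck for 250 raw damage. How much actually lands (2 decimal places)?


actual = 250 * 100 / (100 + 100)
= 250 * 100 / 200
= 25000 / 200
= 125.00

125.00 damage


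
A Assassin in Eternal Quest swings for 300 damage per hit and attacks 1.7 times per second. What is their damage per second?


DPS = damage * attack_speed
= 300 * 1.7
= 510.0

510.0 DPS


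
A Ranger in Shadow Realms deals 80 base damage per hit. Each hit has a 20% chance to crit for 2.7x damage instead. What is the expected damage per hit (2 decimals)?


E[dmg] = base * (1 + crit_chance * (crit_mult - 1))
cc as decimal = 20/100 = 0.2
cm - 1 = 2.7 - 1 = 1.7
Bonus factor = 0.2 * 1.7 = 0.34
Total multiplier = 1 + 0.34 = 1.34
Expected damage = 80 * 1.34 = 107.20

107.20 damage


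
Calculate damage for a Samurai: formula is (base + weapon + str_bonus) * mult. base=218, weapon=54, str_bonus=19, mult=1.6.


Sum base + weapon + str = 218 + 54 + 19 = 291
Multiply by 1.6:
291 * 1.6 = 465.6

465.6 damage


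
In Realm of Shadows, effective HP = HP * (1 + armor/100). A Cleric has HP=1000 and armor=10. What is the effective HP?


EHP = 1000 * (1 + 10/100)
= 1000 * (1 + 0.1)
= 1000 * 1.1
= 1100.0

1100.0 EHP


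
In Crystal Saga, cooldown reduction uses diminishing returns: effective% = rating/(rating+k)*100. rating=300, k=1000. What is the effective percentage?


effective% = rating / (rating + k) * 100
= 300 / (300 + 1000) * 100
= 300 / 1300 * 100
= 0.230769 * 100
= 23.08%

23.08%


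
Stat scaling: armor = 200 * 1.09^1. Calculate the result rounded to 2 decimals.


value = base * growth^level
= 200 * 1.09^1
= 200 * 1.09
= 218.00

218.00 armor


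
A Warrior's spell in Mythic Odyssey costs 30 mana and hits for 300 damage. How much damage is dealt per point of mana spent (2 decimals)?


Efficiency = damage / mana
= 300 / 30
= 10.00

10.00 dmg/mana


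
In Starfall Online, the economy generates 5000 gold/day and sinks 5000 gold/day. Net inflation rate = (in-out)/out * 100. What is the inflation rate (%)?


Net gold = 5000 - 5000 = 0
Inflation rate = net / sunk * 100 = 0 / 5000 * 100
= 0.0 * 100
= 0.00%

0.00%


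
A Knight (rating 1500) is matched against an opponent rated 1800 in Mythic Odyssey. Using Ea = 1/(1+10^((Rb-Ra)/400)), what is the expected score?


Elo expected score: Ea = 1/(1 + 10^((Rb-Ra)/400))
Rb - Ra = 1800 - 1500 = 300
(Rb-Ra)/400 = 300/400 = 0.75
10^0.75 = 5.623413
Ea = 1/(1 + 5.623413) = 1/6.623413 = 0.1510

0.1510


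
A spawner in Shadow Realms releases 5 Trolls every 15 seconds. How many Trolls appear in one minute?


Spawns per minute = count * (60 / interval)
= 5 * (60 / 15)
= 5 * 4.0
= 20.0

20.0 per minute


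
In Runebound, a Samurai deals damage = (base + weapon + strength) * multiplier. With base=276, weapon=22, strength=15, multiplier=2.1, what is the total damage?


Sum base + weapon + str = 276 + 22 + 15 = 313
Multiply by 2.1:
313 * 2.1 = 657.3

657.3 damage


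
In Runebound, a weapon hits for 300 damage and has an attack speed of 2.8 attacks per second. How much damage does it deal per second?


DPS = damage * attack_speed
= 300 * 2.8
= 840.0

840.0 DPS


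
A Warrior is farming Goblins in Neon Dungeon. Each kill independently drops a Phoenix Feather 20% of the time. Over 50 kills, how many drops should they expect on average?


Expected drops = kills * (drop_rate / 100)
= 50 * (20 / 100)
= 50 * 0.2
= 10.0

10.0 drops


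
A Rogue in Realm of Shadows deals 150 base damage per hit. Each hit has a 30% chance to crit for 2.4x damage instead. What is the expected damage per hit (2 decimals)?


E[dmg] = base * (1 + crit_chance * (crit_mult - 1))
cc as decimal = 30/100 = 0.3
cm - 1 = 2.4 - 1 = 1.4
Bonus factor = 0.3 * 1.4 = 0.42
Total multiplier = 1 + 0.42 = 1.42
Expected damage = 150 * 1.42 = 213.00

213.00 damage


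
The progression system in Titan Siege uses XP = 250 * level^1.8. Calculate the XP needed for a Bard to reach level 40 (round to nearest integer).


XP = 250 * level^1.8
Substitute level = 40:
XP = 250 * 40^1.8
= 250 * 765.0819998
= 191270

191270 XP


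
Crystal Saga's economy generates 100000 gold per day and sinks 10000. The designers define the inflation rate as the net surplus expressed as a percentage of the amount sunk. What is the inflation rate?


Net gold = 100000 - 10000 = 90000
Inflation rate = net / sunk * 100 = 90000 / 10000 * 100
= 9.0 * 100
= 900.00%

900.00%


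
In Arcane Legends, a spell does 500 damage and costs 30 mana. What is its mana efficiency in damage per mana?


Efficiency = damage / mana
= 500 / 30
= 16.67

16.67 dmg/mana


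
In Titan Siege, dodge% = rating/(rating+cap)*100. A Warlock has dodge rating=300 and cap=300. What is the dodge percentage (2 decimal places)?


dodge% = 300 / (300 + 300) * 100
= 300 / 600 * 100
= 0.5 * 100
= 50.00%

50.00%


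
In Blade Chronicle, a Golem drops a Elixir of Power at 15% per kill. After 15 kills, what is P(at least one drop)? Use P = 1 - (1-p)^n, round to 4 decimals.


P(at least one) = 1 - P(none) = 1 - (1-p)^n
p = 15/100 = 0.15
1 - p = 0.85
(1 - p)^15 = 0.85^15 = 0.087354
P(at least one) = 1 - 0.087354 = 0.9126

0.9126


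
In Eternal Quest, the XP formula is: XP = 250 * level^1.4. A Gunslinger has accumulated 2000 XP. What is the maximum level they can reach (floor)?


XP = 250 * level^1.4, so level = (XP / 250)^(1/1.4)
= (2000 / 250)^(1/1.4)
= 8.0^0.7143
= 4.4164
Floor: level = 4

level 4


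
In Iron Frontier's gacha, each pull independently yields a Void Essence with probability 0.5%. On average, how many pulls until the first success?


Expected pulls for a geometric distribution = 1/p = 100 / rate%
= 100 / 0.5
= 200.0

200.0 pulls


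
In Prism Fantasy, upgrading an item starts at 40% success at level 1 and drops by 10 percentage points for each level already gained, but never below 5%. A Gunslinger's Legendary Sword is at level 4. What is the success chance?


raw_rate = 40 - 10 * (4 - 1)
= 40 - 10 * 3
= 40 - 30
= 10
Apply floor: max(10, 5) = 10%

10%


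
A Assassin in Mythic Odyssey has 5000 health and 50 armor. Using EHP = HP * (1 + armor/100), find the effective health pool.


EHP = 5000 * (1 + 50/100)
= 5000 * (1 + 0.5)
= 5000 * 1.5
= 7500.0

7500.0 EHP


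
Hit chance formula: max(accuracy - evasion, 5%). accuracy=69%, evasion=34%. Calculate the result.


accuracy - evasion = 69 - 34 = 35
Apply floor: max(35, 5) = 35
Hit chance = 35%

35%


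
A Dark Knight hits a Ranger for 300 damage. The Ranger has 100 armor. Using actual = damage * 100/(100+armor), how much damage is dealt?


actual = 300 * 100 / (100 + 100)
= 300 * 100 / 200
= 30000 / 200
= 150.00

150.00 damage


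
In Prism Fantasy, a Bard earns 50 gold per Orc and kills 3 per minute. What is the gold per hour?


Gold per minute = 50 * 3 = 150
Gold per hour = 150 * 60 = 9000

9000 gold/hour


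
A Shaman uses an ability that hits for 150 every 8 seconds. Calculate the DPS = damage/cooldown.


DPS = damage / cooldown
= 150 / 8
= 18.75

18.75 DPS


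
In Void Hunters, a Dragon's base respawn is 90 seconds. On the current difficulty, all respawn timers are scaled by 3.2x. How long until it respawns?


Respawn time = base * multiplier
= 90 * 3.2
= 288.0 seconds

288.0 seconds


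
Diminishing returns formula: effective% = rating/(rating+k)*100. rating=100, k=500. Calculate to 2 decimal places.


effective% = rating / (rating + k) * 100
= 100 / (100 + 500) * 100
= 100 / 600 * 100
= 0.166667 * 100
= 16.67%

16.67%


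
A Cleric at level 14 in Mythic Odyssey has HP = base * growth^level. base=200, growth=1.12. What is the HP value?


value = base * growth^level
= 200 * 1.12^14
= 200 * 4.887112
= 977.42

977.42 HP


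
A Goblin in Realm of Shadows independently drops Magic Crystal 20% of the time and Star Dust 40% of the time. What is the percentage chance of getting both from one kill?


For independent events, P(both) = P(A) * P(B)
= 20% * 40%
= 800 / 100 %
= 8.0%

8.0%


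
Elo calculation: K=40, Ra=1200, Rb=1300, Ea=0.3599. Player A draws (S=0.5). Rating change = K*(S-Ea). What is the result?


Elo update: delta = K * (S - Ea), where S = 0.5 (draws)
S - Ea = 0.5 - 0.3599 = 0.1401
Rating change = 40 * 0.1401
= 5.60

5.60 rating points


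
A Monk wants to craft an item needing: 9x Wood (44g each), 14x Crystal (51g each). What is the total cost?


Cost breakdown:
  Wood: 9 * 44 = 396
  Crystal: 14 * 51 = 714
Total = 396 + 714 = 1110

1110 gold


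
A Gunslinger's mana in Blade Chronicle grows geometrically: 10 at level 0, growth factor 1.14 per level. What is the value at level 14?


value = base * growth^level
= 10 * 1.14^14
= 10 * 6.261349
= 62.61

62.61 mana


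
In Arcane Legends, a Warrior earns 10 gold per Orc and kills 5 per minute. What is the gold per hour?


Gold per minute = 10 * 5 = 50
Gold per hour = 50 * 60 = 3000

3000 gold/hour


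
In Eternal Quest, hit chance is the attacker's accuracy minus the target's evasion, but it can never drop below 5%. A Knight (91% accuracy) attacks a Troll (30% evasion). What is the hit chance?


accuracy - evasion = 91 - 30 = 61
Apply floor: max(61, 5) = 61
Hit chance = 61%

61%


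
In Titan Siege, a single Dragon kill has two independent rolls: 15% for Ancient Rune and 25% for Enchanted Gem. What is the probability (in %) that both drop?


For independent events, P(both) = P(A) * P(B)
= 15% * 25%
= 375 / 100 %
= 3.75%

3.75%


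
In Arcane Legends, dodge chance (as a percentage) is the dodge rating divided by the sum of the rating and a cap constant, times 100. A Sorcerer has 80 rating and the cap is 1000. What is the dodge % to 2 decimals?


dodge% = 80 / (80 + 1000) * 100
= 80 / 1080 * 100
= 0.074074 * 100
= 7.41%

7.41%


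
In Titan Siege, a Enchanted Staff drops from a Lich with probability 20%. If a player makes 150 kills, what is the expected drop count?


Expected drops = kills * (drop_rate / 100)
= 150 * (20 / 100)
= 150 * 0.2
= 30.0

30.0 drops


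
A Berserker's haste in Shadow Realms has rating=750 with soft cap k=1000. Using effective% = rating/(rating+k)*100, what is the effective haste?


effective% = rating / (rating + k) * 100
= 750 / (750 + 1000) * 100
= 750 / 1750 * 100
= 0.428571 * 100
= 42.86%

42.86%


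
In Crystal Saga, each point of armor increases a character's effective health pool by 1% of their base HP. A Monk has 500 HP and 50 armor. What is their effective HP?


EHP = 500 * (1 + 50/100)
= 500 * (1 + 0.5)
= 500 * 1.5
= 750.0

750.0 EHP


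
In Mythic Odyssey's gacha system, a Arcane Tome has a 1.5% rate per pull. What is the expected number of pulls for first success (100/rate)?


Expected pulls for a geometric distribution = 1/p = 100 / rate%
= 100 / 1.5
= 66.67

66.67 pulls


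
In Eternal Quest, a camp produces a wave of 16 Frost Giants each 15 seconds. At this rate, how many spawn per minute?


Spawns per minute = count * (60 / interval)
= 16 * (60 / 15)
= 16 * 4.0
= 64.0

64.0 per minute


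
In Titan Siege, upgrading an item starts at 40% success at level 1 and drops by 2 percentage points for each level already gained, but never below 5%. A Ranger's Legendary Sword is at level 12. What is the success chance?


raw_rate = 40 - 2 * (12 - 1)
= 40 - 2 * 11
= 40 - 22
= 18
Apply floor: max(18, 5) = 18%

18%


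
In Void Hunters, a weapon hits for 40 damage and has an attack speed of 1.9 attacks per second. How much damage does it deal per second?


DPS = damage * attack_speed
= 40 * 1.9
= 76.0

76.0 DPS


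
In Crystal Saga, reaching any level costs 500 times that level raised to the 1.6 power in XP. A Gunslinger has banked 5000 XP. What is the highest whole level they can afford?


XP = 500 * level^1.6, so level = (XP / 500)^(1/1.6)
= (5000 / 500)^(1/1.6)
= 10.0^0.625
= 4.217
Floor: level = 4

level 4


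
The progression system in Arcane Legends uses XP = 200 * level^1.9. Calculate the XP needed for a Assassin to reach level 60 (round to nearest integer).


XP = 200 * level^1.9
Substitute level = 60:
XP = 200 * 60^1.9
= 200 * 2390.4924
= 478098

478098 XP


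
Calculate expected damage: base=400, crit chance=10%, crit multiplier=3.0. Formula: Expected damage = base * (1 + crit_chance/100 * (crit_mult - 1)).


E[dmg] = base * (1 + crit_chance * (crit_mult - 1))
cc as decimal = 10/100 = 0.1
cm - 1 = 3.0 - 1 = 2.0
Bonus factor = 0.1 * 2.0 = 0.2
Total multiplier = 1 + 0.2 = 1.2
Expected damage = 400 * 1.2 = 480.00

480.00 damage


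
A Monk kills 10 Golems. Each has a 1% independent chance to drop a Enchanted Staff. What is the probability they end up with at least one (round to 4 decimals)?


P(at least one) = 1 - P(none) = 1 - (1-p)^n
p = 1/100 = 0.01
1 - p = 0.99
(1 - p)^10 = 0.99^10 = 0.904382
P(at least one) = 1 - 0.904382 = 0.0956

0.0956


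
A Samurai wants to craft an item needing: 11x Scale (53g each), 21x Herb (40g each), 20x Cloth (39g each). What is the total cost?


Cost breakdown:
  Scale: 11 * 53 = 583
  Herb: 21 * 40 = 840
  Cloth: 20 * 39 = 780
Total = 583 + 840 + 780 = 2203

2203 gold
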